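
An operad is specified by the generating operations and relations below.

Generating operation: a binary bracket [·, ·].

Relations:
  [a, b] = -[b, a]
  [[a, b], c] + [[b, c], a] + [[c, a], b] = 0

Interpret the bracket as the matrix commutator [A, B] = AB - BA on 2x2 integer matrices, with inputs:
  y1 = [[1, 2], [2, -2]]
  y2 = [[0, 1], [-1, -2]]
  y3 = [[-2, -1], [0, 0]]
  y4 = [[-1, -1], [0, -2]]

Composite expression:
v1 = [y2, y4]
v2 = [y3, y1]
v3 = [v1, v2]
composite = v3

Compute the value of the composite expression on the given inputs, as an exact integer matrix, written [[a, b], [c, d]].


[[-13, -10], [12, 13]]

[y2, y4] = [[-1, -3], [-1, 1]]
[y3, y1] = [[-2, -1], [4, 2]]
[[y2, y4], [y3, y1]] = [[-13, -10], [12, 13]]


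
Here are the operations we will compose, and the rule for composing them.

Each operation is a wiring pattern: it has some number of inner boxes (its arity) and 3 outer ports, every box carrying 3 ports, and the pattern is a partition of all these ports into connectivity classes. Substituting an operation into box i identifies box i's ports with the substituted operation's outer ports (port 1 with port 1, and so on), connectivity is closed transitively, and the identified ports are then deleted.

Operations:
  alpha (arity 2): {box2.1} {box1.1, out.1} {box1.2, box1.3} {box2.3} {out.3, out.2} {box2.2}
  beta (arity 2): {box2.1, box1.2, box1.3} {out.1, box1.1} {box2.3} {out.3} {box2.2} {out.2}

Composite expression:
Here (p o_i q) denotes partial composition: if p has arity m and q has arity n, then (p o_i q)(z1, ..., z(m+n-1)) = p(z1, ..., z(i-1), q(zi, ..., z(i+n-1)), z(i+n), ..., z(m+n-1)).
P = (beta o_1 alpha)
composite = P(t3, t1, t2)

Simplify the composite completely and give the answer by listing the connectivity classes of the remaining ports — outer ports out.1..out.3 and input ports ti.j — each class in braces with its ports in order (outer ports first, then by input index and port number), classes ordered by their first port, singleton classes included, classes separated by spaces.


{out.1, t3.1} {out.2} {out.3} {t1.1} {t1.2} {t1.3} {t2.1} {t2.2} {t2.3} {t3.2, t3.3}

Substituting into beta glues patterns; closure does the rest.
alpha over (t3, t1) gives {out.1, t3.1} {out.2, out.3} {t1.1} {t1.2} {t1.3} {t3.2, t3.3}, out.j being that stage's outer ports
beta over (t3, t1, t2) gives {out.1, t3.1} {out.2} {out.3} {t1.1} {t1.2} {t1.3} {t2.1} {t2.2} {t2.3} {t3.2, t3.3}, out.j being that stage's outer ports


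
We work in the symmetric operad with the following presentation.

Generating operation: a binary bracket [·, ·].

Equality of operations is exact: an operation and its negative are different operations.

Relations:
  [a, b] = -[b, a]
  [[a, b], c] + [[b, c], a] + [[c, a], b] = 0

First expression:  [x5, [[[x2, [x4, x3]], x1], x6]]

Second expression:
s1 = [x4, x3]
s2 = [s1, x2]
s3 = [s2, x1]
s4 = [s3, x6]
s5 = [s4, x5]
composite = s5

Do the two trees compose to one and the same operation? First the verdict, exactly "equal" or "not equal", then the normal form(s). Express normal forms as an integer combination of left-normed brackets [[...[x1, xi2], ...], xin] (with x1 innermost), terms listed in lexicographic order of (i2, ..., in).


equal — both sides give -[[[[[x1, x2], x3], x4], x6], x5] + [[[[[x1, x2], x4], x3], x6], x5] + [[[[[x1, x3], x4], x2], x6], x5] - [[[[[x1, x4], x3], x2], x6], x5]


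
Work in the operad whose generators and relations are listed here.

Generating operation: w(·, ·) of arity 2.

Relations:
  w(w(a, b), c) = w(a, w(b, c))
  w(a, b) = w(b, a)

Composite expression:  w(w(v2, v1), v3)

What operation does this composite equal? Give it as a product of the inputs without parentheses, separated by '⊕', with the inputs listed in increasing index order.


Shape and order are irrelevant to w; the v-input set decides.
w(v2, v1) flattens to v2 ⊕ v1
w(w(v2, v1), v3) flattens to v2 ⊕ v1 ⊕ v3
putting the inputs in ascending order: v1 ⊕ v2 ⊕ v3

v1 ⊕ v2 ⊕ v3


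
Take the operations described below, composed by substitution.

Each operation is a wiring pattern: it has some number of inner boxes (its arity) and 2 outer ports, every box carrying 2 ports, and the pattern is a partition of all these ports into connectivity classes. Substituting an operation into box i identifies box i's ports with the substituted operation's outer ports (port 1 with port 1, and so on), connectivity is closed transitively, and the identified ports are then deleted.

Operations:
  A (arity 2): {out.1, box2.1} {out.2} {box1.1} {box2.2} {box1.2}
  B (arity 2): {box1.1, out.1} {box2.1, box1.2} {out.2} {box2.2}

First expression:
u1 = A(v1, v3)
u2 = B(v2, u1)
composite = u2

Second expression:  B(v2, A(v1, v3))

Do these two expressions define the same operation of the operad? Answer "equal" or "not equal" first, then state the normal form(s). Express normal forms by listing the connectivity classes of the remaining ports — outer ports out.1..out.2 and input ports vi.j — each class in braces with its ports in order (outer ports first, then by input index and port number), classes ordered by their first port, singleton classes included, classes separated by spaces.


equal; both compose to {out.1, v2.1} {out.2} {v1.1} {v1.2} {v2.2, v3.1} {v3.2}

The first composite normalizes to {out.1, v2.1} {out.2} {v1.1} {v1.2} {v2.2, v3.1} {v3.2}
The second composite normalizes to {out.1, v2.1} {out.2} {v1.1} {v1.2} {v2.2, v3.1} {v3.2}
The forms coincide; equal.


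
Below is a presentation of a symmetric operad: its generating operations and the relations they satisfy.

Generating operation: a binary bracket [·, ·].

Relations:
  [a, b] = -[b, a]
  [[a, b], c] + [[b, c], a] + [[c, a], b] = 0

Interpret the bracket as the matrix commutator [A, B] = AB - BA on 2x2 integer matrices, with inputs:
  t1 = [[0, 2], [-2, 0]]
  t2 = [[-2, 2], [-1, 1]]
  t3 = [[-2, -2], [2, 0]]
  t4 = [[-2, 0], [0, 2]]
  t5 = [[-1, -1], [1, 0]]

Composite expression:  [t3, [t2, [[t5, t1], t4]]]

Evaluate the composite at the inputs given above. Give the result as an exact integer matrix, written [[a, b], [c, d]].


[[-96, -16], [80, 96]]


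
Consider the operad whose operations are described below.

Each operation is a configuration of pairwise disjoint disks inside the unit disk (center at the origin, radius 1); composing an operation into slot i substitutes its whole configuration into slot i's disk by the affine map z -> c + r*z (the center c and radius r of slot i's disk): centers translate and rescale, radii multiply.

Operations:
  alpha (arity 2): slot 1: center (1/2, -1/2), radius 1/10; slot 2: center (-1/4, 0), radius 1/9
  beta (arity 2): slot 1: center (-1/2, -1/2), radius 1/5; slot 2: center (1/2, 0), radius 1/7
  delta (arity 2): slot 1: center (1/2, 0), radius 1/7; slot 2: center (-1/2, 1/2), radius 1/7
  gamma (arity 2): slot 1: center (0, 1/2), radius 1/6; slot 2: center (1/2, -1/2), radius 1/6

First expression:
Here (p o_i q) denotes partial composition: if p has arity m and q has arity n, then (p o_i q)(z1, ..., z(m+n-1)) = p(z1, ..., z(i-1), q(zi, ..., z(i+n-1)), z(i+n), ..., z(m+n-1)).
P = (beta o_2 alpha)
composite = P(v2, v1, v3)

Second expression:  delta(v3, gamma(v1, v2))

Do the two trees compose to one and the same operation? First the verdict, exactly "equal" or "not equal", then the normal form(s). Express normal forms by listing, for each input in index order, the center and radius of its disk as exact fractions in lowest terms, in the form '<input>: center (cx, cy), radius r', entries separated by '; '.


not equal — first v1: center (4/7, -1/14), radius 1/70; v2: center (-1/2, -1/2), radius 1/5; v3: center (13/28, 0), radius 1/63, second v1: center (-1/2, 4/7), radius 1/42; v2: center (-3/7, 3/7), radius 1/42; v3: center (1/2, 0), radius 1/7


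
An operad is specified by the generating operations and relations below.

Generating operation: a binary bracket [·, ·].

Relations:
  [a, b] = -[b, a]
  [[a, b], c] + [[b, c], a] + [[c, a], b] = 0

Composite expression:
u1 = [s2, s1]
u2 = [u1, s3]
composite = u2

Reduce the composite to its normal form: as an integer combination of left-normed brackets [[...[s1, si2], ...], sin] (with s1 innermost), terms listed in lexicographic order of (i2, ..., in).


Expand each bracket as ab - ba; the s1-initial words give the coefficients.
Composite bracket: [[s2, s1], s3]
The bracket unfolds into 4 signed words via [a, b] = ab - ba (2^2 = 4).
Keep just the words that open with s1:
  word s1s2s3 has sign -1, contributing -[[s1, s2], s3]

-[[s1, s2], s3]


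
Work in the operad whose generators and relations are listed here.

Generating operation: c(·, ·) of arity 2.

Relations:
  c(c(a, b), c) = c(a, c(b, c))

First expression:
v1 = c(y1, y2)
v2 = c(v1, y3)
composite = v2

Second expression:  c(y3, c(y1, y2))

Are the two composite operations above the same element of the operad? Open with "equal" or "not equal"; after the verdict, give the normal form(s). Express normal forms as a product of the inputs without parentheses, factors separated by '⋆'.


not equal; the first gives y1 ⋆ y2 ⋆ y3 and the second y3 ⋆ y1 ⋆ y2

Reducing the first expression gives y1 ⋆ y2 ⋆ y3
Reducing the second expression gives y3 ⋆ y1 ⋆ y2
No match — not equal.


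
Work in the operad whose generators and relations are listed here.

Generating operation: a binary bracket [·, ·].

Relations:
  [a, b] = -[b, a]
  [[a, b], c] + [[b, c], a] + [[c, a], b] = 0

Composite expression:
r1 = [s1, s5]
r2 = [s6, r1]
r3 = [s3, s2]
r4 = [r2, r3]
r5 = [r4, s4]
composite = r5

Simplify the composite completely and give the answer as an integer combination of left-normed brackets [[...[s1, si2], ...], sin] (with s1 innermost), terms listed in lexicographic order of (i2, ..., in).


[[[[[s1, s5], s6], s2], s3], s4] - [[[[[s1, s5], s6], s3], s2], s4]

Antisymmetry and Jacobi reduce to s1-anchored left-normed brackets.
Composite bracket: [[[s6, [s1, s5]], [s3, s2]], s4]
Applying ab - ba throughout gives 32 signed words (2^5 = 32).
Words beginning with s1 determine it all:
  from s1s5s6s2s3s4, sign +1: term +[[[[[s1, s5], s6], s2], s3], s4]
  from s1s5s6s3s2s4, sign -1: term -[[[[[s1, s5], s6], s3], s2], s4]


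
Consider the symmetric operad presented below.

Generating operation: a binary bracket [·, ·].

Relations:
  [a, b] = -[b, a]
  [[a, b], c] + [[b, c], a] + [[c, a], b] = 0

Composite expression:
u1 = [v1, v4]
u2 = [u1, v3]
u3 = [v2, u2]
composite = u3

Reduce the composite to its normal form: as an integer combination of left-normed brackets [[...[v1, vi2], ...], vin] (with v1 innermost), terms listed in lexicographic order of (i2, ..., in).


-[[[v1, v4], v3], v2]

Expand each bracket as ab - ba; the v1-initial words give the coefficients.
Composite bracket: [v2, [[v1, v4], v3]]
Applying ab - ba throughout gives 8 signed words (2^3 = 8).
Keep just the words that open with v1:
  v1v4v3v2 appears with sign -1, giving the term -[[[v1, v4], v3], v2]


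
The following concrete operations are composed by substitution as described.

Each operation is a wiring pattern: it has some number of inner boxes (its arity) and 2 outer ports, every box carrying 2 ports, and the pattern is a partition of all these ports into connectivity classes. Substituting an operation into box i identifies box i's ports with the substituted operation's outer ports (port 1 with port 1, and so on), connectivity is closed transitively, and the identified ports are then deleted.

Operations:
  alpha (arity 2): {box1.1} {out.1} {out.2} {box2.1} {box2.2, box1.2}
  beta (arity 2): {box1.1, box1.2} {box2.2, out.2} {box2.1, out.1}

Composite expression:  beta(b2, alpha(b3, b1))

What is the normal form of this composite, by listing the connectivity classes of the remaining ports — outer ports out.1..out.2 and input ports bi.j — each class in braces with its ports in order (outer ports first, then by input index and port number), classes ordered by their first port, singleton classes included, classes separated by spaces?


Reachability decides: close wires over beta-identified ports.
through alpha, on inputs (b3, b1): {out.1} {out.2} {b1.1} {b1.2, b3.2} {b3.1} (out.j = stage outer ports)
through beta, on inputs (b2, b3, b1): {out.1} {out.2} {b1.1} {b1.2, b3.2} {b2.1, b2.2} {b3.1} (out.j = stage outer ports)

{out.1} {out.2} {b1.1} {b1.2, b3.2} {b2.1, b2.2} {b3.1}


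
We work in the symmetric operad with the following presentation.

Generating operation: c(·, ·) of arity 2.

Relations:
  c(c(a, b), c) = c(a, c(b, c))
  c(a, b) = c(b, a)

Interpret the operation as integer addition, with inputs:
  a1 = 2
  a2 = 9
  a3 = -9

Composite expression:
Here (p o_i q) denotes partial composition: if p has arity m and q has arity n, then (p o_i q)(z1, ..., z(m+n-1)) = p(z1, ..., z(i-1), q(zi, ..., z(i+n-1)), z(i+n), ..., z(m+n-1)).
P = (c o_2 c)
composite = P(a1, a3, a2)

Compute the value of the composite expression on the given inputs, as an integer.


2

c(a3, a2) = 0
c(a1, c(a3, a2)) = 2


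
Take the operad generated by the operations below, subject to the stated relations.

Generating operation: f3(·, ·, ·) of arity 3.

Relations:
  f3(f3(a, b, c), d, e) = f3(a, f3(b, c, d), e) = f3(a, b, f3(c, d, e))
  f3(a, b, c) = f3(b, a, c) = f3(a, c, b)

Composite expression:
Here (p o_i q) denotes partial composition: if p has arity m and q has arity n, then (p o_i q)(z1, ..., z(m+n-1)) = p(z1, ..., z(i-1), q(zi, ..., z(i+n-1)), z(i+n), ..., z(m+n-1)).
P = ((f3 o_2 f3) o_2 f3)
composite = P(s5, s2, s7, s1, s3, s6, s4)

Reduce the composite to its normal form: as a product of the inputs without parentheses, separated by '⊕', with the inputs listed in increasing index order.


s1 ⊕ s2 ⊕ s3 ⊕ s4 ⊕ s5 ⊕ s6 ⊕ s7

Shape and order are irrelevant to f3; the s-input set decides.
f3(s2, s7, s1) linearizes to s2 ⊕ s7 ⊕ s1
f3(f3(s2, s7, s1), s3, s6) linearizes to s2 ⊕ s7 ⊕ s1 ⊕ s3 ⊕ s6
f3(s5, f3(f3(s2, s7, s1), s3, s6), s4) linearizes to s5 ⊕ s2 ⊕ s7 ⊕ s1 ⊕ s3 ⊕ s6 ⊕ s4
reordering the factors by index: s1 ⊕ s2 ⊕ s3 ⊕ s4 ⊕ s5 ⊕ s6 ⊕ s7


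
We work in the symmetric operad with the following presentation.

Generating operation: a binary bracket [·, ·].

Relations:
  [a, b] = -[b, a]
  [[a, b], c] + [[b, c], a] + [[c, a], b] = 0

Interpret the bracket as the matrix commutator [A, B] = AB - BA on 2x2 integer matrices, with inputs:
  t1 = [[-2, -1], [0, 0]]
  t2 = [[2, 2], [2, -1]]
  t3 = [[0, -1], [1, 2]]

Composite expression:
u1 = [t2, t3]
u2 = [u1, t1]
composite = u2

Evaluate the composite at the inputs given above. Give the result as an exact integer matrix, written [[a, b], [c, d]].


[[-7, -6], [14, 7]]


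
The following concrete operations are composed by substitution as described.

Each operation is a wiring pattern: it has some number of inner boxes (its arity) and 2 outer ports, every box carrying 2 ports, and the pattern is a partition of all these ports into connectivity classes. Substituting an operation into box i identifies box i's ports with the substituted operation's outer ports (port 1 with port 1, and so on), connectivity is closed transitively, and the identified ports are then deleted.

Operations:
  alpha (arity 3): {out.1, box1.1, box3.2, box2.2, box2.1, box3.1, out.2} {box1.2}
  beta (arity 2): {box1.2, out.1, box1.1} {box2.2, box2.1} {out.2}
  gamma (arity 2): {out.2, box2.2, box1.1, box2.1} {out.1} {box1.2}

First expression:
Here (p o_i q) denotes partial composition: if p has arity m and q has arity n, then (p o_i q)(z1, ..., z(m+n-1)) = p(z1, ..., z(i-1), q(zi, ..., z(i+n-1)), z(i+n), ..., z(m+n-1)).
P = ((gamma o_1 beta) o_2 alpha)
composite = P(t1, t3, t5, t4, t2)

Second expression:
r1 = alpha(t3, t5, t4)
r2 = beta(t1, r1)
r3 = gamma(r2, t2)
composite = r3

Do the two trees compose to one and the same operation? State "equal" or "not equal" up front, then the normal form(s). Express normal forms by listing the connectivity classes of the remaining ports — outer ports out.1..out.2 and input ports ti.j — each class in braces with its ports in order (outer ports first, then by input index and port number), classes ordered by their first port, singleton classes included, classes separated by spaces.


The first expression reduces to {out.1} {out.2, t1.1, t1.2, t2.1, t2.2} {t3.1, t4.1, t4.2, t5.1, t5.2} {t3.2}
The second expression reduces to {out.1} {out.2, t1.1, t1.2, t2.1, t2.2} {t3.1, t4.1, t4.2, t5.1, t5.2} {t3.2}
Both agree, so they are equal.

equal; both compose to {out.1} {out.2, t1.1, t1.2, t2.1, t2.2} {t3.1, t4.1, t4.2, t5.1, t5.2} {t3.2}


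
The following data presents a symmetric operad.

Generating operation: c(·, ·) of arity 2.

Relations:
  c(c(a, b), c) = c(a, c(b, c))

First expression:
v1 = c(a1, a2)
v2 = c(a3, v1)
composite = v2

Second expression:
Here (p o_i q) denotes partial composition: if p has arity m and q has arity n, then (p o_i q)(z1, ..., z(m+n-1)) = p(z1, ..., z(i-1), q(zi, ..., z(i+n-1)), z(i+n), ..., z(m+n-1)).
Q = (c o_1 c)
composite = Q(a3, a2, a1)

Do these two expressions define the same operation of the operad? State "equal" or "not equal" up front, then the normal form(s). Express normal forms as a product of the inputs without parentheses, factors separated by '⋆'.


not equal; the first gives a3 ⋆ a1 ⋆ a2 and the second a3 ⋆ a2 ⋆ a1


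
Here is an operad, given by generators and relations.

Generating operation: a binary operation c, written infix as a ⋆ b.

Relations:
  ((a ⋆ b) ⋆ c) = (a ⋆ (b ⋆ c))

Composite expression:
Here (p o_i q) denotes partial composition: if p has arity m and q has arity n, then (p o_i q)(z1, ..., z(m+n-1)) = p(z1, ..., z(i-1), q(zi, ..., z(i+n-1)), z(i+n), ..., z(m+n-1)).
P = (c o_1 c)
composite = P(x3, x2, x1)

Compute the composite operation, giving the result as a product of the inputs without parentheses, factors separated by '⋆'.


x3 ⋆ x2 ⋆ x1

The c-tree's shape is irrelevant; the x-reading-order decides.
(x3 ⋆ x2) spells out as x3 ⋆ x2
((x3 ⋆ x2) ⋆ x1) spells out as x3 ⋆ x2 ⋆ x1


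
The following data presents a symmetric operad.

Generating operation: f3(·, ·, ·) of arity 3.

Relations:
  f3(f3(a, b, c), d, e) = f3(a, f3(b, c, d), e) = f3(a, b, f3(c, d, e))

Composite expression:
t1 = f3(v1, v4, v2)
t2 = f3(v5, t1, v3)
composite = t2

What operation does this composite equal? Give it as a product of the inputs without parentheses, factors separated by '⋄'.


v5 ⋄ v1 ⋄ v4 ⋄ v2 ⋄ v3


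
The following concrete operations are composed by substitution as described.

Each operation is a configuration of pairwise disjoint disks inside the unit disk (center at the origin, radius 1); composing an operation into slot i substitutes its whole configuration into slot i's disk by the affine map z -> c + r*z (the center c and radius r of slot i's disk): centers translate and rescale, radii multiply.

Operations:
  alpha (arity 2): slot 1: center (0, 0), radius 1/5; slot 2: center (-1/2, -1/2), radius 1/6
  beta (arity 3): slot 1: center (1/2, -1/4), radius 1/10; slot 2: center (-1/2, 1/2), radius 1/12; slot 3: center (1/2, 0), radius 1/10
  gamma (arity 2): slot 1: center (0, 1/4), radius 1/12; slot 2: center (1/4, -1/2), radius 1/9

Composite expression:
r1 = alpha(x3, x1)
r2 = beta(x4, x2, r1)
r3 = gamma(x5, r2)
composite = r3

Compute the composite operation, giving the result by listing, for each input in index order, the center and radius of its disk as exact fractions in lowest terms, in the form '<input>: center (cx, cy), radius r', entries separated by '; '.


Nesting under gamma composes maps z -> c + r*z down each x-path.
x5 passes through 1 substitution, ending at center (0, 1/4), radius 1/12
x4 passes through 2 substitutions, ending at center (11/36, -19/36), radius 1/90
x2 passes through 2 substitutions, ending at center (7/36, -4/9), radius 1/108
x3 passes through 3 substitutions, ending at center (11/36, -1/2), radius 1/450
x1 passes through 3 substitutions, ending at center (3/10, -91/180), radius 1/540

x1: center (3/10, -91/180), radius 1/540; x2: center (7/36, -4/9), radius 1/108; x3: center (11/36, -1/2), radius 1/450; x4: center (11/36, -19/36), radius 1/90; x5: center (0, 1/4), radius 1/12


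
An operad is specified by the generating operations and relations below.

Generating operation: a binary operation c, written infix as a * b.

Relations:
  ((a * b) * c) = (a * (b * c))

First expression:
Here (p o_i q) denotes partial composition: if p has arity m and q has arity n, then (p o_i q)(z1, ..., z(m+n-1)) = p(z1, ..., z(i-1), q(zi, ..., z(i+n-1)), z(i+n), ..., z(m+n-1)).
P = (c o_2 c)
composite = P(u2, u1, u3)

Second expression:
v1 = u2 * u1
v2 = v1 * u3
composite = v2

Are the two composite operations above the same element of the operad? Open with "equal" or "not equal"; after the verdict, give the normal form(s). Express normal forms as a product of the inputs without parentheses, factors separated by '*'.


The first composite normalizes to u2 * u1 * u3
The second composite normalizes to u2 * u1 * u3
Both agree, so they are equal.

equal — both sides give u2 * u1 * u3


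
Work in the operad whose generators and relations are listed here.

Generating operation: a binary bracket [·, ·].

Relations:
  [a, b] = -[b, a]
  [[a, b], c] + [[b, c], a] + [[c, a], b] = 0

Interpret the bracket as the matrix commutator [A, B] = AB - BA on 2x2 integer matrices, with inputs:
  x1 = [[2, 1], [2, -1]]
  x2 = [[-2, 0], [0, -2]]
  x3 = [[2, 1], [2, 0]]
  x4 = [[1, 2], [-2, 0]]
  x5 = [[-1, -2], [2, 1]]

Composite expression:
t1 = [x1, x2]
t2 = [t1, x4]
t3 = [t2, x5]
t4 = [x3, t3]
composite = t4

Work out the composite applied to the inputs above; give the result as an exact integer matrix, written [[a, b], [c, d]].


[x1, x2] = [[0, 0], [0, 0]]
[[x1, x2], x4] = [[0, 0], [0, 0]]
[[[x1, x2], x4], x5] = [[0, 0], [0, 0]]
[x3, [[[x1, x2], x4], x5]] = [[0, 0], [0, 0]]

[[0, 0], [0, 0]]


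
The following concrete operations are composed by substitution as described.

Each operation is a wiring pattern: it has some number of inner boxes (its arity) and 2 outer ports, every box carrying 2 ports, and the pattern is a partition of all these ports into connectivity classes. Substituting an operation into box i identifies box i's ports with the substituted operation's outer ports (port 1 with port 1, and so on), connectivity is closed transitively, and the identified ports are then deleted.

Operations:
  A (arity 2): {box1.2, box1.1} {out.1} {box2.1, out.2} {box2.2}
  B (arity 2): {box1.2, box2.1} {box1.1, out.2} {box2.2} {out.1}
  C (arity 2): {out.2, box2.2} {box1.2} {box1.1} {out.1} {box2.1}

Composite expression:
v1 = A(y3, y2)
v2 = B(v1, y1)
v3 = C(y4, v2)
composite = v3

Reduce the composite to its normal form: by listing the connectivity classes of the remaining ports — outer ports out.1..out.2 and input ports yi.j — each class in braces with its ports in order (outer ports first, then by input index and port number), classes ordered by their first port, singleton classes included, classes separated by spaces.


{out.1} {out.2} {y1.1, y2.1} {y1.2} {y2.2} {y3.1, y3.2} {y4.1} {y4.2}

Reachability decides: close wires over C-identified ports.
after A, the pattern on (y3, y2) reads {out.1} {out.2, y2.1} {y2.2} {y3.1, y3.2} (out.j = its outer ports)
after B, the pattern on (y3, y2, y1) reads {out.1} {out.2} {y1.1, y2.1} {y1.2} {y2.2} {y3.1, y3.2} (out.j = its outer ports)
after C, the pattern on (y4, y3, y2, y1) reads {out.1} {out.2} {y1.1, y2.1} {y1.2} {y2.2} {y3.1, y3.2} {y4.1} {y4.2} (out.j = its outer ports)


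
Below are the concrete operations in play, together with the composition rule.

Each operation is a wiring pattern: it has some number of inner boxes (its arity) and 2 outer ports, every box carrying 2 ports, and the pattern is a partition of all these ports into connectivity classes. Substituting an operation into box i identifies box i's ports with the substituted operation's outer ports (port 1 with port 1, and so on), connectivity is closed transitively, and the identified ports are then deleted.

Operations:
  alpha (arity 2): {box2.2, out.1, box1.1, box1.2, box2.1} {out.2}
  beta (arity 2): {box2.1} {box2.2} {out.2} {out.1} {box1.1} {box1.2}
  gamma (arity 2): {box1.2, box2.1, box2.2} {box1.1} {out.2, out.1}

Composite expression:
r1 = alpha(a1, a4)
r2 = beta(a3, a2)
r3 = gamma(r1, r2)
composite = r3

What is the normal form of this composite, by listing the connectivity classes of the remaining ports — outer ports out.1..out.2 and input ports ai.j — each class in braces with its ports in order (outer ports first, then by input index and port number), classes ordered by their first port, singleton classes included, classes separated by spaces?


{out.1, out.2} {a1.1, a1.2, a4.1, a4.2} {a2.1} {a2.2} {a3.1} {a3.2}


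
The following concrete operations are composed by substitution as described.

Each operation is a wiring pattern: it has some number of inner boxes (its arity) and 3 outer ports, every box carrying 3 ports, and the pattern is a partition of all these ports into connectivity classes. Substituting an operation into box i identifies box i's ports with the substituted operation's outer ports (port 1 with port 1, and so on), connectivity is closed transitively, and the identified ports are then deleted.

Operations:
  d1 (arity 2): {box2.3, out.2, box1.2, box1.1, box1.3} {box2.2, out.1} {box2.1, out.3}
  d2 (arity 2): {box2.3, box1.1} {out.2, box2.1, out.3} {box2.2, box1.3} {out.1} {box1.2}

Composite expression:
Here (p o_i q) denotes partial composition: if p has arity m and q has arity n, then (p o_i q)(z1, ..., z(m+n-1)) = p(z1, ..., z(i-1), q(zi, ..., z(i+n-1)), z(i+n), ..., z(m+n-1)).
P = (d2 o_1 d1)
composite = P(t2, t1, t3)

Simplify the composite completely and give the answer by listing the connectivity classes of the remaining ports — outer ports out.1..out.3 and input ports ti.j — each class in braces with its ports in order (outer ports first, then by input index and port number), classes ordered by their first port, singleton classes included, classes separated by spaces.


{out.1} {out.2, out.3, t3.1} {t1.1, t3.2} {t1.2, t3.3} {t1.3, t2.1, t2.2, t2.3}

Treat the ports identified at d2 as solder joints: merge, then drop.
composing d1 on (t2, t1), with out.j its own outer ports: {out.1, t1.2} {out.2, t1.3, t2.1, t2.2, t2.3} {out.3, t1.1}
composing d2 on (t2, t1, t3), with out.j its own outer ports: {out.1} {out.2, out.3, t3.1} {t1.1, t3.2} {t1.2, t3.3} {t1.3, t2.1, t2.2, t2.3}


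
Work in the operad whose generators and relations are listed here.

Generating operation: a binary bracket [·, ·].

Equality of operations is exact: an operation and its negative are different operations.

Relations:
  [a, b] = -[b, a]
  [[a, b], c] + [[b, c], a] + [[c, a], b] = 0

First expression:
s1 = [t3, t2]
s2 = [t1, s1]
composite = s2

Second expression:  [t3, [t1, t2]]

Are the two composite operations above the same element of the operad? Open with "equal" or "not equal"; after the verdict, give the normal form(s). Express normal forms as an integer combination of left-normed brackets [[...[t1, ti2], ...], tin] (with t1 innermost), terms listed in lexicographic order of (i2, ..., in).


not equal — first -[[t1, t2], t3] + [[t1, t3], t2], second -[[t1, t2], t3]

In normal form, the first expression is -[[t1, t2], t3] + [[t1, t3], t2]
In normal form, the second expression is -[[t1, t2], t3]
The normal forms differ: not equal.


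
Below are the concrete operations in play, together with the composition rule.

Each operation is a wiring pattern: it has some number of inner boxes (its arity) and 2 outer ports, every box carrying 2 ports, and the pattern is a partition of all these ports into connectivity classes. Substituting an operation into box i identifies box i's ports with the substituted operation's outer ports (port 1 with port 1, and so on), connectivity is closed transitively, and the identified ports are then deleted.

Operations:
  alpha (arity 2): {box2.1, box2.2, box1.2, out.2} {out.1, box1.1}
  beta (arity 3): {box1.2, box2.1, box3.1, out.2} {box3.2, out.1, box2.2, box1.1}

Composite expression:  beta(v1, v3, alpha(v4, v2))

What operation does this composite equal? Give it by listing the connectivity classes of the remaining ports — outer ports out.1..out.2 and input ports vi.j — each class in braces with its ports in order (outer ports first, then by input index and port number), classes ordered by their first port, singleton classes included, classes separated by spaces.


{out.1, v1.1, v2.1, v2.2, v3.2, v4.2} {out.2, v1.2, v3.1, v4.1}


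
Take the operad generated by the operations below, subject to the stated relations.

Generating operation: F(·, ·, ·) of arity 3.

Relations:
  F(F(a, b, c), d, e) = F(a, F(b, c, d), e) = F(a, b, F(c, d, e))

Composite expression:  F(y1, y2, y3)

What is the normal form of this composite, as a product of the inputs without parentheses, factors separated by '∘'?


The F-tree's shape is irrelevant; the y-reading-order decides.
F(y1, y2, y3) linearizes to y1 ∘ y2 ∘ y3

y1 ∘ y2 ∘ y3


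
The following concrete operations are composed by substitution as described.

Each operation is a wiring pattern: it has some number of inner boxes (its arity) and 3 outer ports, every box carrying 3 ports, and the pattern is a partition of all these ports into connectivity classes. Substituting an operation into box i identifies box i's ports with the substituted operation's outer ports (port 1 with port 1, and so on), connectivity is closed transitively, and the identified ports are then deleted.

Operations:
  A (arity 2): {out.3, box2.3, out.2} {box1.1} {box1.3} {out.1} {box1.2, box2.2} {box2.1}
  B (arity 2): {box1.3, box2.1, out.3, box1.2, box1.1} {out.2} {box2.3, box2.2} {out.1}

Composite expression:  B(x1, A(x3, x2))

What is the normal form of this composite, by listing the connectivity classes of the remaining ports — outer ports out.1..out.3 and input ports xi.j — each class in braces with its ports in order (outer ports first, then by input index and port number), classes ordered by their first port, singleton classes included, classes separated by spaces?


{out.1} {out.2} {out.3, x1.1, x1.2, x1.3} {x2.1} {x2.2, x3.2} {x2.3} {x3.1} {x3.3}


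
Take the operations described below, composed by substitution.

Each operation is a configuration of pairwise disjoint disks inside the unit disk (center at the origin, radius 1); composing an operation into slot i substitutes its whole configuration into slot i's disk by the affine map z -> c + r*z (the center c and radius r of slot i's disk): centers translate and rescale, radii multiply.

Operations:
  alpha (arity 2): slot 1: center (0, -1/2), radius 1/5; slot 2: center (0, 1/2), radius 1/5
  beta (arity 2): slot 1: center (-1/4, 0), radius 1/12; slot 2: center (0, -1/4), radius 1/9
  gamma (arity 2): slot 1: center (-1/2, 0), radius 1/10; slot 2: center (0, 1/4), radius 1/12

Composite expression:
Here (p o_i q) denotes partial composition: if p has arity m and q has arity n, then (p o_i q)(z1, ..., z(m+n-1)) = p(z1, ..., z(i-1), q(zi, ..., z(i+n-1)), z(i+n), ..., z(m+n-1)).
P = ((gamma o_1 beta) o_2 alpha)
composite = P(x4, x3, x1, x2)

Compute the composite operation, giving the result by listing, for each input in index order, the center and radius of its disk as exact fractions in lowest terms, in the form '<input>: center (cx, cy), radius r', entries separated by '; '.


x1: center (-1/2, -7/360), radius 1/450; x2: center (0, 1/4), radius 1/12; x3: center (-1/2, -11/360), radius 1/450; x4: center (-21/40, 0), radius 1/120

Only the slot chain above each x matters under gamma; compose those maps.
input x4: applying the 2 nested substitutions gives center (-21/40, 0), radius 1/120
input x3: applying the 3 nested substitutions gives center (-1/2, -11/360), radius 1/450
input x1: applying the 3 nested substitutions gives center (-1/2, -7/360), radius 1/450
input x2: applying the 1 nested substitution gives center (0, 1/4), radius 1/12


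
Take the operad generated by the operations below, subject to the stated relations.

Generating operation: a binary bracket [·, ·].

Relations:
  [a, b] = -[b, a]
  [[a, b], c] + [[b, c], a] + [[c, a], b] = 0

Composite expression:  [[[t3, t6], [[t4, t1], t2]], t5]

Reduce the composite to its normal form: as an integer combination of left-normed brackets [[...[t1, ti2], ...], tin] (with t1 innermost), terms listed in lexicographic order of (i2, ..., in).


Expand each bracket as ab - ba; the t1-initial words give the coefficients.
Composite bracket: [[[t3, t6], [[t4, t1], t2]], t5]
Under [a, b] = ab - ba we get 32 signed associative words (2^5 = 32).
Coefficients come from the t1-initial words:
  t1t4t2t3t6t5 (sign +1) contributes +[[[[[t1, t4], t2], t3], t6], t5]
  t1t4t2t6t3t5 (sign -1) contributes -[[[[[t1, t4], t2], t6], t3], t5]

[[[[[t1, t4], t2], t3], t6], t5] - [[[[[t1, t4], t2], t6], t3], t5]


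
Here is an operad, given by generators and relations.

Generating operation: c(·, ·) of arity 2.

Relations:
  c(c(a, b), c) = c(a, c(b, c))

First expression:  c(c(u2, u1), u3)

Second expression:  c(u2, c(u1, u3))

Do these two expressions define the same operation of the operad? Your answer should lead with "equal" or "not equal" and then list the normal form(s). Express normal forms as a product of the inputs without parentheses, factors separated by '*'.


The first expression reduces to u2 * u1 * u3
The second expression reduces to u2 * u1 * u3
The forms coincide; equal.

equal: each reduces to u2 * u1 * u3


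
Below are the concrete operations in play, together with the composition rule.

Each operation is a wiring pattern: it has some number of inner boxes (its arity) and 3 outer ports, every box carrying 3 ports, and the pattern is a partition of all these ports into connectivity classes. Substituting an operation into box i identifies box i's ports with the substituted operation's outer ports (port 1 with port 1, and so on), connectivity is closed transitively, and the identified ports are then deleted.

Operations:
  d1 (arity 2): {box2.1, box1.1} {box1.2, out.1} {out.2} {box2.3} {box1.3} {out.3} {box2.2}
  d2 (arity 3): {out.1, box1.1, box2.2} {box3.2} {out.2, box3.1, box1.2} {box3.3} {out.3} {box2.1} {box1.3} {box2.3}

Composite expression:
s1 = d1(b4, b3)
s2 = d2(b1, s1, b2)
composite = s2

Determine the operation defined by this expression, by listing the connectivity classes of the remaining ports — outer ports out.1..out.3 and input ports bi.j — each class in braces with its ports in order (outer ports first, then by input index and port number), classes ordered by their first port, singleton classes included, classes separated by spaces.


{out.1, b1.1} {out.2, b1.2, b2.1} {out.3} {b1.3} {b2.2} {b2.3} {b3.1, b4.1} {b3.2} {b3.3} {b4.2} {b4.3}

Substituting into d2 glues patterns; closure does the rest.
through d1, on inputs (b4, b3): {out.1, b4.2} {out.2} {out.3} {b3.1, b4.1} {b3.2} {b3.3} {b4.3} (out.j = stage outer ports)
through d2, on inputs (b1, b4, b3, b2): {out.1, b1.1} {out.2, b1.2, b2.1} {out.3} {b1.3} {b2.2} {b2.3} {b3.1, b4.1} {b3.2} {b3.3} {b4.2} {b4.3} (out.j = stage outer ports)


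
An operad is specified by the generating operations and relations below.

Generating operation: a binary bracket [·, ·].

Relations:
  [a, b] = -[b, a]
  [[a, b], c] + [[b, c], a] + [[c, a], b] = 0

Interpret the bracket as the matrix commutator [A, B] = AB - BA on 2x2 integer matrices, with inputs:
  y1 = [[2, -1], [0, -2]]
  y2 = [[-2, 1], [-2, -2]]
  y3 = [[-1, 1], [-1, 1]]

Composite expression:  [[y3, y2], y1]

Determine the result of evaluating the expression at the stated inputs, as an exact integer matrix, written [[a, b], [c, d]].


[y3, y2] = [[-1, -2], [-4, 1]]
[[y3, y2], y1] = [[-4, 10], [-16, 4]]

[[-4, 10], [-16, 4]]


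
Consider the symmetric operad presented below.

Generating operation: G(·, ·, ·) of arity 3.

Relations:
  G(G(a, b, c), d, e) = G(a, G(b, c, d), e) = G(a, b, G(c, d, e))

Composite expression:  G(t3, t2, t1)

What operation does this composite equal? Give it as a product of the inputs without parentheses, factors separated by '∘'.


The G-tree's shape is irrelevant; the t-reading-order decides.
G(t3, t2, t1) unparenthesizes to t3 ∘ t2 ∘ t1

t3 ∘ t2 ∘ t1


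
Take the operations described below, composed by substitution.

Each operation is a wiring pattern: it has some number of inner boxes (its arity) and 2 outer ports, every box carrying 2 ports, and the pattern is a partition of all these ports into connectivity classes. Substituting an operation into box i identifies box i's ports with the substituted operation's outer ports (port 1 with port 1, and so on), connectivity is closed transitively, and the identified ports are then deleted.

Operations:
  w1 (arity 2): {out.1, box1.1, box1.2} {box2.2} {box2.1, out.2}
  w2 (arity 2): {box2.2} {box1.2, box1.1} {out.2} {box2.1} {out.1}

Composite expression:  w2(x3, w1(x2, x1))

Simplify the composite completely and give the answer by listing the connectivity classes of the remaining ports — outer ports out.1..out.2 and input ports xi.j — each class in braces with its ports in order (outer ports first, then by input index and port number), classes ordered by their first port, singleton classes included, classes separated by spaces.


Treat the ports identified at w2 as solder joints: merge, then drop.
through w1, on inputs (x2, x1): {out.1, x2.1, x2.2} {out.2, x1.1} {x1.2} (out.j = stage outer ports)
through w2, on inputs (x3, x2, x1): {out.1} {out.2} {x1.1} {x1.2} {x2.1, x2.2} {x3.1, x3.2} (out.j = stage outer ports)

{out.1} {out.2} {x1.1} {x1.2} {x2.1, x2.2} {x3.1, x3.2}


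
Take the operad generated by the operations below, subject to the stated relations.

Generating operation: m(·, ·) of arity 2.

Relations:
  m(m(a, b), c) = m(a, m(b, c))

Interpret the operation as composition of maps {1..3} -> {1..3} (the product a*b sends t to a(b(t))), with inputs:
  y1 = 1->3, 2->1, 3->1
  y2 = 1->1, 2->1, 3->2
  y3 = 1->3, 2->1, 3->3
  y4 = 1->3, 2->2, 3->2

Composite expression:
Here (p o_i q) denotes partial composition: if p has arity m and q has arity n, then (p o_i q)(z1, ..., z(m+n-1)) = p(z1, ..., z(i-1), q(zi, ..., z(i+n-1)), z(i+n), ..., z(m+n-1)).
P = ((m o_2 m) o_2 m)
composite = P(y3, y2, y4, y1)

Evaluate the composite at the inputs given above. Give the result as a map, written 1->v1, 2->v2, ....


m(y2, y4) = 1->2, 2->1, 3->1
m(m(y2, y4), y1) = 1->1, 2->2, 3->2
m(y3, m(m(y2, y4), y1)) = 1->3, 2->1, 3->1

1->3, 2->1, 3->1


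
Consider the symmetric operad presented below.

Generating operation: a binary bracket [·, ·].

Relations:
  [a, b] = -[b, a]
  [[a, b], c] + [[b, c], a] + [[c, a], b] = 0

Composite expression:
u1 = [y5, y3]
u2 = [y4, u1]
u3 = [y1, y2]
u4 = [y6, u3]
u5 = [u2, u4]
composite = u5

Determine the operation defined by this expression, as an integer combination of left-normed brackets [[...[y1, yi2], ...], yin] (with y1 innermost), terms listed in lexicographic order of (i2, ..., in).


[[[[[y1, y2], y6], y3], y5], y4] - [[[[[y1, y2], y6], y4], y3], y5] + [[[[[y1, y2], y6], y4], y5], y3] - [[[[[y1, y2], y6], y5], y3], y4]

Skip Jacobi rewriting: expand, keep y1-initial words, read off terms.
Composite bracket: [[y4, [y5, y3]], [y6, [y1, y2]]]
The bracket unfolds into 32 signed words via [a, b] = ab - ba (2^5 = 32).
Keep just the words that open with y1:
  y1y2y6y3y5y4 appears with sign +1, giving the term +[[[[[y1, y2], y6], y3], y5], y4]
  y1y2y6y4y3y5 appears with sign -1, giving the term -[[[[[y1, y2], y6], y4], y3], y5]
  y1y2y6y4y5y3 appears with sign +1, giving the term +[[[[[y1, y2], y6], y4], y5], y3]
  y1y2y6y5y3y4 appears with sign -1, giving the term -[[[[[y1, y2], y6], y5], y3], y4]


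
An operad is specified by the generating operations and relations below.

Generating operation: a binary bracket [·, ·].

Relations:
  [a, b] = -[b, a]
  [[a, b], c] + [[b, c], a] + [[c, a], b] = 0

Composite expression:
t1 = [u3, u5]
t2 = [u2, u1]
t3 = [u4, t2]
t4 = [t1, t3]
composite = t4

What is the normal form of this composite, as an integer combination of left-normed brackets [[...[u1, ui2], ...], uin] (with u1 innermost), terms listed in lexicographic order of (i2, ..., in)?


-[[[[u1, u2], u4], u3], u5] + [[[[u1, u2], u4], u5], u3]

Left-normed coefficients sit on the u1-initial expansion words.
Composite bracket: [[u3, u5], [u4, [u2, u1]]]
Full expansion: 16 signed words from ab - ba (2^4 = 16).
Keep just the words that open with u1:
  sign of u1u2u4u3u5 is -1, so it contributes -[[[[u1, u2], u4], u3], u5]
  sign of u1u2u4u5u3 is +1, so it contributes +[[[[u1, u2], u4], u5], u3]
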